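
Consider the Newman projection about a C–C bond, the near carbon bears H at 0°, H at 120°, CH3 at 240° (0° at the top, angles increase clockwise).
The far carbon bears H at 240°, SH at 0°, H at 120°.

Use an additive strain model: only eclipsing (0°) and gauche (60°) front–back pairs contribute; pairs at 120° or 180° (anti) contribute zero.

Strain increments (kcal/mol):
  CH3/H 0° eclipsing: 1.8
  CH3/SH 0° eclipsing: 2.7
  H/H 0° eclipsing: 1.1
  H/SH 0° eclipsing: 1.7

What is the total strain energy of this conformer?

4.6 kcal/mol

This conformer (eclipsed): H(0°)/SH(0°) eclipsed 1.7; H(120°)/H(120°) eclipsed 1.1; CH3(240°)/H(240°) eclipsed 1.8 → 4.6 kcal/mol.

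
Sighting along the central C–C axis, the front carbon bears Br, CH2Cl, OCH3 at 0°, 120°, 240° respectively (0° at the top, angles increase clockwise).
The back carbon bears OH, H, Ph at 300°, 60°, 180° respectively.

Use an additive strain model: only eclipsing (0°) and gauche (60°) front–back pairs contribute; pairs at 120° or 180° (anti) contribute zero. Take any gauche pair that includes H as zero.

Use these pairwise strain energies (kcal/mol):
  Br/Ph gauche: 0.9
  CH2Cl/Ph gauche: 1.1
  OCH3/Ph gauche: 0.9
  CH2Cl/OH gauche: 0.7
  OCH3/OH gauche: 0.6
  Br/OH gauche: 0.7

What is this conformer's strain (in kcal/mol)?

This conformer (staggered): Br–OH gauche, CH2Cl–Ph gauche, OCH3–OH gauche, OCH3–Ph gauche; 0.7 + 1.1 + 0.6 + 0.9 = 3.3 kcal/mol.

3.3 kcal/mol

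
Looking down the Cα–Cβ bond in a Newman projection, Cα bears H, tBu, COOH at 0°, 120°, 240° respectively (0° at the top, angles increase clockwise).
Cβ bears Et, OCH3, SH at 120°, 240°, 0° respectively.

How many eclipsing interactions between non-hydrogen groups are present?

Non-H eclipsing pairs: tBu(120°)/Et(120°); COOH(240°)/OCH3(240°) — 2 interactions.

2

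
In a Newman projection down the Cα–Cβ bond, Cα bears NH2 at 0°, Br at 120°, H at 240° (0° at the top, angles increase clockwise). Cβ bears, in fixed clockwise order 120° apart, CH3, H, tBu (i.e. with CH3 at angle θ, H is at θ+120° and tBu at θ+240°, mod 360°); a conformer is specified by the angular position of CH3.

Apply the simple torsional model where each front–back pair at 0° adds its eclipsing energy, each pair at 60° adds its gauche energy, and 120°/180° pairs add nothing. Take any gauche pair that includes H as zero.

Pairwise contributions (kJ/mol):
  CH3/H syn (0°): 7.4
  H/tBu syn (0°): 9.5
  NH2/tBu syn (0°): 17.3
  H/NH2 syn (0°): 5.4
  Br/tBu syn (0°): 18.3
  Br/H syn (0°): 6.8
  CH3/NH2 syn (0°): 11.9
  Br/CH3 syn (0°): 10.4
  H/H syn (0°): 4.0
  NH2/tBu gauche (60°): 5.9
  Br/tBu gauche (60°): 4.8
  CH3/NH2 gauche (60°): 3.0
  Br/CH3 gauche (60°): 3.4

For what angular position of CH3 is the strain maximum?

CH3 at 0° (eclipsed): NH2–CH3 eclipsed, Br–H eclipsed, H–tBu eclipsed; 11.9 + 6.8 + 9.5 = 28.2 kJ/mol.
CH3 at 60° (staggered): NH2–CH3 gauche, NH2–tBu gauche, Br–CH3 gauche; 3.0 + 5.9 + 3.4 = 12.3 kJ/mol.
CH3 at 120° (eclipsed): NH2–tBu eclipsed, Br–CH3 eclipsed, H–H eclipsed; 17.3 + 10.4 + 4.0 = 31.7 kJ/mol.
CH3 at 180° (staggered): NH2–tBu gauche, Br–CH3 gauche, Br–tBu gauche; 5.9 + 3.4 + 4.8 = 14.1 kJ/mol.
CH3 at 240° (eclipsed): NH2–H eclipsed, Br–tBu eclipsed, H–CH3 eclipsed; 5.4 + 18.3 + 7.4 = 31.1 kJ/mol.
CH3 at 300° (staggered): NH2–CH3 gauche, Br–tBu gauche; 3.0 + 4.8 = 7.8 kJ/mol.
The maximum (31.7 kJ/mol) occurs with CH3 at 120°.

120°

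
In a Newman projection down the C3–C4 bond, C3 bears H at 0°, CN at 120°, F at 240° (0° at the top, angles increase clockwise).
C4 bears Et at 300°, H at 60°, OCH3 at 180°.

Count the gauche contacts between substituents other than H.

Non-H gauche pairs: CN(120°)/OCH3(180°); F(240°)/Et(300°); F(240°)/OCH3(180°) — 3 interactions.

3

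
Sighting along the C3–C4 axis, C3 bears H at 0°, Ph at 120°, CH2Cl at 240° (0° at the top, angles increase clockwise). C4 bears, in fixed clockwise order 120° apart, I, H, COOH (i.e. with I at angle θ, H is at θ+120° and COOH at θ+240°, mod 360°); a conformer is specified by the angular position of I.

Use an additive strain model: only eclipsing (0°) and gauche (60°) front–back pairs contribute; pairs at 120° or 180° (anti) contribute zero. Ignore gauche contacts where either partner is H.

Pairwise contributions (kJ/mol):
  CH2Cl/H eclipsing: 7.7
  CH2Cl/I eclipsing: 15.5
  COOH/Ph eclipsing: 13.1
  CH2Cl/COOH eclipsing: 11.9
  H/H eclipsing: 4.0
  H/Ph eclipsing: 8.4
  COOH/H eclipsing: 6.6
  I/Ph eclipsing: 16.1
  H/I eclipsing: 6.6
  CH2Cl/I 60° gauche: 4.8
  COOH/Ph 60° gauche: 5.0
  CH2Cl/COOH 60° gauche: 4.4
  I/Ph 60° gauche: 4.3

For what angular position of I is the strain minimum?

I at 0° (eclipsed): H–I eclipsed, Ph–H eclipsed, CH2Cl–COOH eclipsed; 6.6 + 8.4 + 11.9 = 26.9 kJ/mol.
I at 60° (staggered): Ph–I gauche, CH2Cl–COOH gauche; 4.3 + 4.4 = 8.7 kJ/mol.
I at 120° (eclipsed): H–COOH eclipsed, Ph–I eclipsed, CH2Cl–H eclipsed; 6.6 + 16.1 + 7.7 = 30.4 kJ/mol.
I at 180° (staggered): Ph–I gauche, Ph–COOH gauche, CH2Cl–I gauche; 4.3 + 5.0 + 4.8 = 14.1 kJ/mol.
I at 240° (eclipsed): H–H eclipsed, Ph–COOH eclipsed, CH2Cl–I eclipsed; 4.0 + 13.1 + 15.5 = 32.6 kJ/mol.
I at 300° (staggered): Ph–COOH gauche, CH2Cl–I gauche, CH2Cl–COOH gauche; 5.0 + 4.8 + 4.4 = 14.2 kJ/mol.
The minimum (8.7 kJ/mol) occurs with I at 60°.

60°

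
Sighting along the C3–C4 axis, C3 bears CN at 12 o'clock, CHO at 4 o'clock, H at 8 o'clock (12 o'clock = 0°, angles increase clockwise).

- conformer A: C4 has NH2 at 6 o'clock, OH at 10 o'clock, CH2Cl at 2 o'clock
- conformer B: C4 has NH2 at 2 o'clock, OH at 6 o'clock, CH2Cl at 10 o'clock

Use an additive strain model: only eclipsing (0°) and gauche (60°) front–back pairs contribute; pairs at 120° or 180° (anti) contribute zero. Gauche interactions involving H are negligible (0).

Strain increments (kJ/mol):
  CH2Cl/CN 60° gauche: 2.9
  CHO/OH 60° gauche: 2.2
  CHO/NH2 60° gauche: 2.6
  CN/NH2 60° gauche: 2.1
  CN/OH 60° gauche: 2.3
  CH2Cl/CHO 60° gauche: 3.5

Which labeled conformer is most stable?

A (staggered): CN(0°)/OH(300°) gauche 2.3; CN(0°)/CH2Cl(60°) gauche 2.9; CHO(120°)/NH2(180°) gauche 2.6; CHO(120°)/CH2Cl(60°) gauche 3.5 → 11.3 kJ/mol.
B (staggered): CN(0°)/NH2(60°) gauche 2.1; CN(0°)/CH2Cl(300°) gauche 2.9; CHO(120°)/NH2(60°) gauche 2.6; CHO(120°)/OH(180°) gauche 2.2 → 9.8 kJ/mol.
B has the lowest total (9.8 kJ/mol).

B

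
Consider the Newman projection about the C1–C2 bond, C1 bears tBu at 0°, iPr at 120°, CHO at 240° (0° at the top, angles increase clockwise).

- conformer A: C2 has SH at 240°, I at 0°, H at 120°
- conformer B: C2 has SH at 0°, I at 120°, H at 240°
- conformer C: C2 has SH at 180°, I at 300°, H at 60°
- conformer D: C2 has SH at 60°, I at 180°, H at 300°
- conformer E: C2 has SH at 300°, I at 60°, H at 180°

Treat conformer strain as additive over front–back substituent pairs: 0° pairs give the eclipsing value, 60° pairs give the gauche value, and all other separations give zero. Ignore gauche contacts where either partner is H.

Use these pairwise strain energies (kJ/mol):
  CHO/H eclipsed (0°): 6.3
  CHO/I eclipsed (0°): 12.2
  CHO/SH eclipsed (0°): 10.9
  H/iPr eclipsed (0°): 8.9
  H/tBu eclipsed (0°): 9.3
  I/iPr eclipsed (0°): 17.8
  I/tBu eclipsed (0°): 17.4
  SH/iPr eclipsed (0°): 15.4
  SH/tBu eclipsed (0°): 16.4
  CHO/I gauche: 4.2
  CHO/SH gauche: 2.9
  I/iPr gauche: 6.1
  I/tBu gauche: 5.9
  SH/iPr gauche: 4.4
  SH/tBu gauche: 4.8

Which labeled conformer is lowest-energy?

A (eclipsed): tBu(0°)/I(0°) eclipsed 17.4; iPr(120°)/H(120°) eclipsed 8.9; CHO(240°)/SH(240°) eclipsed 10.9 → 37.2 kJ/mol.
B (eclipsed): tBu(0°)/SH(0°) eclipsed 16.4; iPr(120°)/I(120°) eclipsed 17.8; CHO(240°)/H(240°) eclipsed 6.3 → 40.5 kJ/mol.
C (staggered): tBu(0°)/I(300°) gauche 5.9; iPr(120°)/SH(180°) gauche 4.4; CHO(240°)/SH(180°) gauche 2.9; CHO(240°)/I(300°) gauche 4.2 → 17.4 kJ/mol.
D (staggered): tBu(0°)/SH(60°) gauche 4.8; iPr(120°)/SH(60°) gauche 4.4; iPr(120°)/I(180°) gauche 6.1; CHO(240°)/I(180°) gauche 4.2 → 19.5 kJ/mol.
E (staggered): tBu(0°)/SH(300°) gauche 4.8; tBu(0°)/I(60°) gauche 5.9; iPr(120°)/I(60°) gauche 6.1; CHO(240°)/SH(300°) gauche 2.9 → 19.7 kJ/mol.
C has the lowest total (17.4 kJ/mol).

C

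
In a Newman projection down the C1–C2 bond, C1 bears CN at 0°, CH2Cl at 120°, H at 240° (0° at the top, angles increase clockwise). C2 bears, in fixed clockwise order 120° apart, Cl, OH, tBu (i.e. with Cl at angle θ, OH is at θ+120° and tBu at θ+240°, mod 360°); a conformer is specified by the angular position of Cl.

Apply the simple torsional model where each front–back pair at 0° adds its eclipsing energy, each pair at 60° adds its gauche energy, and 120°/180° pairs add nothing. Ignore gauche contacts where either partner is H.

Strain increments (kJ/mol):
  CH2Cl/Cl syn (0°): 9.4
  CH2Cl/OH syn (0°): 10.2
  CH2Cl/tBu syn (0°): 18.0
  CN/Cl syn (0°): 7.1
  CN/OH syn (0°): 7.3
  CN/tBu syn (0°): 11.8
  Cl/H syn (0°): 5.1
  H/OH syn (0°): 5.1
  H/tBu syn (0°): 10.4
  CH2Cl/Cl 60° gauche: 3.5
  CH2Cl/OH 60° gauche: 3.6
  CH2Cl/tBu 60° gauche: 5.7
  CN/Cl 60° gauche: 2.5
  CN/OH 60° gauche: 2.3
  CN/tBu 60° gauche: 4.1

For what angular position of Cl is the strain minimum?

Cl at 0° (eclipsed): CN(0°)/Cl(0°) eclipsed 7.1; CH2Cl(120°)/OH(120°) eclipsed 10.2; H(240°)/tBu(240°) eclipsed 10.4 → 27.7 kJ/mol.
Cl at 60° (staggered): CN(0°)/Cl(60°) gauche 2.5; CN(0°)/tBu(300°) gauche 4.1; CH2Cl(120°)/Cl(60°) gauche 3.5; CH2Cl(120°)/OH(180°) gauche 3.6 → 13.7 kJ/mol.
Cl at 120° (eclipsed): CN(0°)/tBu(0°) eclipsed 11.8; CH2Cl(120°)/Cl(120°) eclipsed 9.4; H(240°)/OH(240°) eclipsed 5.1 → 26.3 kJ/mol.
Cl at 180° (staggered): CN(0°)/OH(300°) gauche 2.3; CN(0°)/tBu(60°) gauche 4.1; CH2Cl(120°)/Cl(180°) gauche 3.5; CH2Cl(120°)/tBu(60°) gauche 5.7 → 15.6 kJ/mol.
Cl at 240° (eclipsed): CN(0°)/OH(0°) eclipsed 7.3; CH2Cl(120°)/tBu(120°) eclipsed 18.0; H(240°)/Cl(240°) eclipsed 5.1 → 30.4 kJ/mol.
Cl at 300° (staggered): CN(0°)/Cl(300°) gauche 2.5; CN(0°)/OH(60°) gauche 2.3; CH2Cl(120°)/OH(60°) gauche 3.6; CH2Cl(120°)/tBu(180°) gauche 5.7 → 14.1 kJ/mol.
The minimum (13.7 kJ/mol) occurs with Cl at 60°.

60°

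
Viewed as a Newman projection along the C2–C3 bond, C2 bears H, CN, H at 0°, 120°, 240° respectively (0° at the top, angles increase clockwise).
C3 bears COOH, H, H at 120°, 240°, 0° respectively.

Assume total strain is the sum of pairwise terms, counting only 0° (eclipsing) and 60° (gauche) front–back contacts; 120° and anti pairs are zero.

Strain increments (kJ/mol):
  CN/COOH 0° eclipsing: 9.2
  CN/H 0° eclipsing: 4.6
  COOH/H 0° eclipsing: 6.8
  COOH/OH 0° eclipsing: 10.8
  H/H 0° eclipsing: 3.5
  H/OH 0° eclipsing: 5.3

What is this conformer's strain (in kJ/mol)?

16.2 kJ/mol

This conformer (eclipsed): H–H eclipsed, CN–COOH eclipsed, H–H eclipsed; 3.5 + 9.2 + 3.5 = 16.2 kJ/mol.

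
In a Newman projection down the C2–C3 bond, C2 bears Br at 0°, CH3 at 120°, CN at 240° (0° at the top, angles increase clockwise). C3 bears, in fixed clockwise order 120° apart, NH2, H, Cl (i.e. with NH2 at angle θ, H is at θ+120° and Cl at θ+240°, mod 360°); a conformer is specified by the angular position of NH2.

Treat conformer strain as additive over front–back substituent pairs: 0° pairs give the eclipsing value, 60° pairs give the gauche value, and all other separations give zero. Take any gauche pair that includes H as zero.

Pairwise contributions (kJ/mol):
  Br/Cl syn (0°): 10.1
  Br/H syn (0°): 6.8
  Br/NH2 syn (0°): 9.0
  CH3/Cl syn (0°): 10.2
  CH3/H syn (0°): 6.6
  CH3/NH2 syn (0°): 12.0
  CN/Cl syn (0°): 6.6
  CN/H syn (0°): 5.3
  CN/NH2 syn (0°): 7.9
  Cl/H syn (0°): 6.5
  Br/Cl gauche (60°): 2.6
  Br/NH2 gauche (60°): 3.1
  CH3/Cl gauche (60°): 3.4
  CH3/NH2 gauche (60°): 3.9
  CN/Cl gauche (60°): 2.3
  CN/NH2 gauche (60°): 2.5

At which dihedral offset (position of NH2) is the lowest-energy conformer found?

300°

NH2 at 0° (eclipsed): Br(0°)/NH2(0°) eclipsed 9.0; CH3(120°)/H(120°) eclipsed 6.6; CN(240°)/Cl(240°) eclipsed 6.6 → 22.2 kJ/mol.
NH2 at 60° (staggered): Br(0°)/NH2(60°) gauche 3.1; Br(0°)/Cl(300°) gauche 2.6; CH3(120°)/NH2(60°) gauche 3.9; CN(240°)/Cl(300°) gauche 2.3 → 11.9 kJ/mol.
NH2 at 120° (eclipsed): Br(0°)/Cl(0°) eclipsed 10.1; CH3(120°)/NH2(120°) eclipsed 12.0; CN(240°)/H(240°) eclipsed 5.3 → 27.4 kJ/mol.
NH2 at 180° (staggered): Br(0°)/Cl(60°) gauche 2.6; CH3(120°)/NH2(180°) gauche 3.9; CH3(120°)/Cl(60°) gauche 3.4; CN(240°)/NH2(180°) gauche 2.5 → 12.4 kJ/mol.
NH2 at 240° (eclipsed): Br(0°)/H(0°) eclipsed 6.8; CH3(120°)/Cl(120°) eclipsed 10.2; CN(240°)/NH2(240°) eclipsed 7.9 → 24.9 kJ/mol.
NH2 at 300° (staggered): Br(0°)/NH2(300°) gauche 3.1; CH3(120°)/Cl(180°) gauche 3.4; CN(240°)/NH2(300°) gauche 2.5; CN(240°)/Cl(180°) gauche 2.3 → 11.3 kJ/mol.
The minimum (11.3 kJ/mol) occurs with NH2 at 300°.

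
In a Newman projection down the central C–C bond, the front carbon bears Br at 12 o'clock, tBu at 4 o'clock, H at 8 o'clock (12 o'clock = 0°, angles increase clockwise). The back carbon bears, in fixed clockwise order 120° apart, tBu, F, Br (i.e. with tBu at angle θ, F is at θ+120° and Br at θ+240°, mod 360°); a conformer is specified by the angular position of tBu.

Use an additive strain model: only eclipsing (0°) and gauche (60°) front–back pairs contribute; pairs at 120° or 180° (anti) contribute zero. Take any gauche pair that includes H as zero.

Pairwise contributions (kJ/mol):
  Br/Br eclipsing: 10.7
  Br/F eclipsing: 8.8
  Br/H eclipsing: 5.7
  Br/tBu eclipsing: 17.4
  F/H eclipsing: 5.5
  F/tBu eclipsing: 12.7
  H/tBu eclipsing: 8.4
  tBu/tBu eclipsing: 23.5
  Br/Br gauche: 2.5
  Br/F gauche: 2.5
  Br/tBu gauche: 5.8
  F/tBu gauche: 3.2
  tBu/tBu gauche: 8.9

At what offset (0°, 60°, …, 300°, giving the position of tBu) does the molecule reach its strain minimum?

tBu at 0° (eclipsed): Br(0°)/tBu(0°) eclipsed 17.4; tBu(120°)/F(120°) eclipsed 12.7; H(240°)/Br(240°) eclipsed 5.7 → 35.8 kJ/mol.
tBu at 60° (staggered): Br(0°)/tBu(60°) gauche 5.8; Br(0°)/Br(300°) gauche 2.5; tBu(120°)/tBu(60°) gauche 8.9; tBu(120°)/F(180°) gauche 3.2 → 20.4 kJ/mol.
tBu at 120° (eclipsed): Br(0°)/Br(0°) eclipsed 10.7; tBu(120°)/tBu(120°) eclipsed 23.5; H(240°)/F(240°) eclipsed 5.5 → 39.7 kJ/mol.
tBu at 180° (staggered): Br(0°)/F(300°) gauche 2.5; Br(0°)/Br(60°) gauche 2.5; tBu(120°)/tBu(180°) gauche 8.9; tBu(120°)/Br(60°) gauche 5.8 → 19.7 kJ/mol.
tBu at 240° (eclipsed): Br(0°)/F(0°) eclipsed 8.8; tBu(120°)/Br(120°) eclipsed 17.4; H(240°)/tBu(240°) eclipsed 8.4 → 34.6 kJ/mol.
tBu at 300° (staggered): Br(0°)/tBu(300°) gauche 5.8; Br(0°)/F(60°) gauche 2.5; tBu(120°)/F(60°) gauche 3.2; tBu(120°)/Br(180°) gauche 5.8 → 17.3 kJ/mol.
The minimum (17.3 kJ/mol) occurs with tBu at 300°.

300°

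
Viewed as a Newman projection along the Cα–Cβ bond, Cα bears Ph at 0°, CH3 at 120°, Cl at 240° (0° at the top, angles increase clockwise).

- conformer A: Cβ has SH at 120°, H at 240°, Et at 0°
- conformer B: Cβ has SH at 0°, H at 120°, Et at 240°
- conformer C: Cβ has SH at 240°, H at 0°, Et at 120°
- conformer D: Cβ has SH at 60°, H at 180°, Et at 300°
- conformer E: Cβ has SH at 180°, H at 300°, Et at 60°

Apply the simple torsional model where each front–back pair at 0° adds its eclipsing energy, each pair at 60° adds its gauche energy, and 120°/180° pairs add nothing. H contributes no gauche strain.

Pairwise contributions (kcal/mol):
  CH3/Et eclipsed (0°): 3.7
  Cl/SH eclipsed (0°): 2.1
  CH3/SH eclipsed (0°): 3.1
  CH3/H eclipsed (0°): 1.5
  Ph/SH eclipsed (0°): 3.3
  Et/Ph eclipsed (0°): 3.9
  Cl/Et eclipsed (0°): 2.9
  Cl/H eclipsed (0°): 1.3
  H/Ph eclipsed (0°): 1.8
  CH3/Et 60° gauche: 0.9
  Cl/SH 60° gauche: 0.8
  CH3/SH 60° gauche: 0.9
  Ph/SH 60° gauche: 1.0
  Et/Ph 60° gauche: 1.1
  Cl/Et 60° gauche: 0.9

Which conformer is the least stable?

A

A is eclipsed. Ph at 0° is eclipsed with Et at 0° (3.9); CH3 at 120° is eclipsed with SH at 120° (3.1); Cl at 240° is eclipsed with H at 240° (1.3). Total 8.3 kcal/mol.
B is eclipsed. Ph at 0° is eclipsed with SH at 0° (3.3); CH3 at 120° is eclipsed with H at 120° (1.5); Cl at 240° is eclipsed with Et at 240° (2.9). Total 7.7 kcal/mol.
C is eclipsed. Ph at 0° is eclipsed with H at 0° (1.8); CH3 at 120° is eclipsed with Et at 120° (3.7); Cl at 240° is eclipsed with SH at 240° (2.1). Total 7.6 kcal/mol.
D is staggered. Ph at 0° is gauche with SH at 60° (1.0); Ph at 0° is gauche with Et at 300° (1.1); CH3 at 120° is gauche with SH at 60° (0.9); Cl at 240° is gauche with Et at 300° (0.9). Total 3.9 kcal/mol.
E is staggered. Ph at 0° is gauche with Et at 60° (1.1); CH3 at 120° is gauche with SH at 180° (0.9); CH3 at 120° is gauche with Et at 60° (0.9); Cl at 240° is gauche with SH at 180° (0.8). Total 3.7 kcal/mol.
A has the highest total (8.3 kcal/mol).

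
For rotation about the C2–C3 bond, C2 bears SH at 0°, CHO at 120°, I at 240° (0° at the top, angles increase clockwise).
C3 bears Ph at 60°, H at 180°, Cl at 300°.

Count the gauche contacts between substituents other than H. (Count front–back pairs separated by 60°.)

Non-H gauche pairs: SH(0°)/Ph(60°); SH(0°)/Cl(300°); CHO(120°)/Ph(60°); I(240°)/Cl(300°) — 4 interactions.

4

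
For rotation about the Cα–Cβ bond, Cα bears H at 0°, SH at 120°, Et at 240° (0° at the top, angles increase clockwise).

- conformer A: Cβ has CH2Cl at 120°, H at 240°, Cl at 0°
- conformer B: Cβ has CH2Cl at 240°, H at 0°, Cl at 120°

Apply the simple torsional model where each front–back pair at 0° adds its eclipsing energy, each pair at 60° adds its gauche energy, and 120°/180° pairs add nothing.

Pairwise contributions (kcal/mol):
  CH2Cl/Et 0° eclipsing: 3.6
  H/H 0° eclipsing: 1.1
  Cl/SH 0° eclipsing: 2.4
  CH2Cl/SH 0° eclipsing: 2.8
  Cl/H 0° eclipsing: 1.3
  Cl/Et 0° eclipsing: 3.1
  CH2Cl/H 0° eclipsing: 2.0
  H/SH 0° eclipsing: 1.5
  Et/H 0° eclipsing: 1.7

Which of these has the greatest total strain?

B

A (eclipsed): H–Cl eclipsed, SH–CH2Cl eclipsed, Et–H eclipsed; 1.3 + 2.8 + 1.7 = 5.8 kcal/mol.
B (eclipsed): H–H eclipsed, SH–Cl eclipsed, Et–CH2Cl eclipsed; 1.1 + 2.4 + 3.6 = 7.1 kcal/mol.
B has the highest total (7.1 kcal/mol).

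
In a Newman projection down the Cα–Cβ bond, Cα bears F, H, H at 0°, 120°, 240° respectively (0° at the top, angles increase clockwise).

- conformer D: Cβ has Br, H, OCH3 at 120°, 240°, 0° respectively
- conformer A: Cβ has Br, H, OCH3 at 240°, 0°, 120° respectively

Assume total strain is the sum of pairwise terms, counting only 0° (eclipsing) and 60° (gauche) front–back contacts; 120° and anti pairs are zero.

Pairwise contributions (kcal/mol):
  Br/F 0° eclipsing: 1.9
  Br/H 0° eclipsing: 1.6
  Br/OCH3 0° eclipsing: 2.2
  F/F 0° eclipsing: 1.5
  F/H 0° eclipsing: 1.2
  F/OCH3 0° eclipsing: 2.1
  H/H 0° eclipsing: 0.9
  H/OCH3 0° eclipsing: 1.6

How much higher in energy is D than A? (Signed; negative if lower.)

D (eclipsed): F–OCH3 eclipsed, H–Br eclipsed, H–H eclipsed; 2.1 + 1.6 + 0.9 = 4.6 kcal/mol.
A (eclipsed): F–H eclipsed, H–OCH3 eclipsed, H–Br eclipsed; 1.2 + 1.6 + 1.6 = 4.4 kcal/mol.
E(D) − E(A) = 4.6 − 4.4 = +0.2 kcal/mol.

+0.2 kcal/mol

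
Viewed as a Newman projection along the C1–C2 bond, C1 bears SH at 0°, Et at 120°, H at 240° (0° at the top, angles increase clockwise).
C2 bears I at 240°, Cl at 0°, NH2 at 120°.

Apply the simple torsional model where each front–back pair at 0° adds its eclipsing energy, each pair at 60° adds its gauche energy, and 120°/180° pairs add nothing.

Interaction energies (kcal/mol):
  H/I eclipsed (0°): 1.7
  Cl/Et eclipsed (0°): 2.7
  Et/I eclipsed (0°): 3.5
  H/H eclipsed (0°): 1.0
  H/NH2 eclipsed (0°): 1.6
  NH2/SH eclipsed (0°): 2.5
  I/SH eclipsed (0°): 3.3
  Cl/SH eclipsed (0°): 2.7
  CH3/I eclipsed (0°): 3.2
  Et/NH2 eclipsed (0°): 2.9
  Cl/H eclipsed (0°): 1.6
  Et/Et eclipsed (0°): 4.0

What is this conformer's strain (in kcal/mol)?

This conformer is eclipsed. SH at 0° is eclipsed with Cl at 0° (2.7); Et at 120° is eclipsed with NH2 at 120° (2.9); H at 240° is eclipsed with I at 240° (1.7). Total 7.3 kcal/mol.

7.3 kcal/mol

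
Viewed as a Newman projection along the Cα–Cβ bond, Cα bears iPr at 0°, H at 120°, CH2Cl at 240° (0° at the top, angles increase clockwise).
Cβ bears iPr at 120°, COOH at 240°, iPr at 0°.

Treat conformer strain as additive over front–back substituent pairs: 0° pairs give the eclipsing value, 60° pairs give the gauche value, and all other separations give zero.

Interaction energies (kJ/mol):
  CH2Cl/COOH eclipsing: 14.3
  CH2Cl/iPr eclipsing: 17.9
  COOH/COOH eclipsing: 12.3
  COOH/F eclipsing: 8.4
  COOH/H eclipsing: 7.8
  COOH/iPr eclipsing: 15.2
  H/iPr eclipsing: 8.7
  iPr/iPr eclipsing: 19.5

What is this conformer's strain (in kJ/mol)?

This conformer (eclipsed): iPr(0°)/iPr(0°) eclipsed 19.5; H(120°)/iPr(120°) eclipsed 8.7; CH2Cl(240°)/COOH(240°) eclipsed 14.3 → 42.5 kJ/mol.

42.5 kJ/mol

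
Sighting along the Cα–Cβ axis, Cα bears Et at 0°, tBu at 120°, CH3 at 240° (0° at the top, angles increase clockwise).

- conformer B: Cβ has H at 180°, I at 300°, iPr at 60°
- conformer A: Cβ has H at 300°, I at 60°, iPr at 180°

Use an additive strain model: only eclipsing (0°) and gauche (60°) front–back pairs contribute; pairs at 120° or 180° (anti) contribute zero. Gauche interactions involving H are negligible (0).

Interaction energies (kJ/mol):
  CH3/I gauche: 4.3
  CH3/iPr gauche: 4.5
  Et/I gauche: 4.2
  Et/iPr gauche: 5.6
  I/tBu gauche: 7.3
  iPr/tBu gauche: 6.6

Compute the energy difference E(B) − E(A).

B (staggered): Et–I gauche, Et–iPr gauche, tBu–iPr gauche, CH3–I gauche; 4.2 + 5.6 + 6.6 + 4.3 = 20.7 kJ/mol.
A (staggered): Et–I gauche, tBu–I gauche, tBu–iPr gauche, CH3–iPr gauche; 4.2 + 7.3 + 6.6 + 4.5 = 22.6 kJ/mol.
E(B) − E(A) = 20.7 − 22.6 = -1.9 kJ/mol.

-1.9 kJ/mol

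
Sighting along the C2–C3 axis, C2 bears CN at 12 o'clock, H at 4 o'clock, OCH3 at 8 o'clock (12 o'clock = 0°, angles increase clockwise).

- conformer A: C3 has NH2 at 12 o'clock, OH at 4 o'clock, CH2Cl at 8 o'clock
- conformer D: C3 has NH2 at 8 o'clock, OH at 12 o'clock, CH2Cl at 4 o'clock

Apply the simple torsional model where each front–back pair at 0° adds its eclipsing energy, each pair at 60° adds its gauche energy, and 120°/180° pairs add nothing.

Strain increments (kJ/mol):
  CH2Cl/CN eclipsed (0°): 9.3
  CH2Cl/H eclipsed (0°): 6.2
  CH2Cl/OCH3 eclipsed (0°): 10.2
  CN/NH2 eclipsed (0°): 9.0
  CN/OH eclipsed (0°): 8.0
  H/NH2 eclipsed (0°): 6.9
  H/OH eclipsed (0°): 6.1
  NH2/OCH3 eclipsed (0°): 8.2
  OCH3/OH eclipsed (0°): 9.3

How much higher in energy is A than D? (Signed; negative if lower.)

A (eclipsed): CN–NH2 eclipsed, H–OH eclipsed, OCH3–CH2Cl eclipsed; 9.0 + 6.1 + 10.2 = 25.3 kJ/mol.
D (eclipsed): CN–OH eclipsed, H–CH2Cl eclipsed, OCH3–NH2 eclipsed; 8.0 + 6.2 + 8.2 = 22.4 kJ/mol.
E(A) − E(D) = 25.3 − 22.4 = +2.9 kJ/mol.

+2.9 kJ/mol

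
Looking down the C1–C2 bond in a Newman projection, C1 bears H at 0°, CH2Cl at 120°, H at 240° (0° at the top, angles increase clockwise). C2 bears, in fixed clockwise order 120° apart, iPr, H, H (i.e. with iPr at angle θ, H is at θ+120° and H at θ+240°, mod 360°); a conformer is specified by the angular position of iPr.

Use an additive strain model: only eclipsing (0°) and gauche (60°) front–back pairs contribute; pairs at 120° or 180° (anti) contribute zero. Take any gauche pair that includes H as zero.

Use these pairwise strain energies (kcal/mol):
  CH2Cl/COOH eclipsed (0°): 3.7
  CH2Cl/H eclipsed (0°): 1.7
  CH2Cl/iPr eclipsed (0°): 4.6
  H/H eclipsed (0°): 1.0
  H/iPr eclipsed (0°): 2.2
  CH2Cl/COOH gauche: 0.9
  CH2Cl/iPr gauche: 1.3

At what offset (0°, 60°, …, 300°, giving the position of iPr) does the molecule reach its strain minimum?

iPr at 0° (eclipsed): H(0°)/iPr(0°) eclipsed 2.2; CH2Cl(120°)/H(120°) eclipsed 1.7; H(240°)/H(240°) eclipsed 1.0 → 4.9 kcal/mol.
iPr at 60° (staggered): CH2Cl(120°)/iPr(60°) gauche 1.3 → 1.3 kcal/mol.
iPr at 120° (eclipsed): H(0°)/H(0°) eclipsed 1.0; CH2Cl(120°)/iPr(120°) eclipsed 4.6; H(240°)/H(240°) eclipsed 1.0 → 6.6 kcal/mol.
iPr at 180° (staggered): CH2Cl(120°)/iPr(180°) gauche 1.3 → 1.3 kcal/mol.
iPr at 240° (eclipsed): H(0°)/H(0°) eclipsed 1.0; CH2Cl(120°)/H(120°) eclipsed 1.7; H(240°)/iPr(240°) eclipsed 2.2 → 4.9 kcal/mol.
iPr at 300° (staggered): no non-H gauche contacts → 0.0 kcal/mol.
The minimum (0.0 kcal/mol) occurs with iPr at 300°.

300°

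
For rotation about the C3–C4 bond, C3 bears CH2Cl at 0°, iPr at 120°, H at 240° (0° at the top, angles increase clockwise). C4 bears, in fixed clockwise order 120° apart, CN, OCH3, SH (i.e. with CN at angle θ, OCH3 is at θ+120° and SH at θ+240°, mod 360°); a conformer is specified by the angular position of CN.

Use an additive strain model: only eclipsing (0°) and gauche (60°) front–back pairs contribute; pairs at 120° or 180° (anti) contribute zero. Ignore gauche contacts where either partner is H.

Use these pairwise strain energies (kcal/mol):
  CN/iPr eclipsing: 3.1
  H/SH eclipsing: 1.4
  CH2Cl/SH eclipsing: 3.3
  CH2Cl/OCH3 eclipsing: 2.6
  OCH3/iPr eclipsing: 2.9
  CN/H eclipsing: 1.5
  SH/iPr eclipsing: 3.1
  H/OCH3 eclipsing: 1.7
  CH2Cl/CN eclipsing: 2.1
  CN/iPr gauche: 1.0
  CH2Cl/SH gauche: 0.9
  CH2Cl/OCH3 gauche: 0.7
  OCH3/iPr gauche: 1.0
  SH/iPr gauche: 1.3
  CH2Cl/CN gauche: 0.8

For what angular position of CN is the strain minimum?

60°

CN at 0° (eclipsed): CH2Cl–CN eclipsed, iPr–OCH3 eclipsed, H–SH eclipsed; 2.1 + 2.9 + 1.4 = 6.4 kcal/mol.
CN at 60° (staggered): CH2Cl–CN gauche, CH2Cl–SH gauche, iPr–CN gauche, iPr–OCH3 gauche; 0.8 + 0.9 + 1.0 + 1.0 = 3.7 kcal/mol.
CN at 120° (eclipsed): CH2Cl–SH eclipsed, iPr–CN eclipsed, H–OCH3 eclipsed; 3.3 + 3.1 + 1.7 = 8.1 kcal/mol.
CN at 180° (staggered): CH2Cl–OCH3 gauche, CH2Cl–SH gauche, iPr–CN gauche, iPr–SH gauche; 0.7 + 0.9 + 1.0 + 1.3 = 3.9 kcal/mol.
CN at 240° (eclipsed): CH2Cl–OCH3 eclipsed, iPr–SH eclipsed, H–CN eclipsed; 2.6 + 3.1 + 1.5 = 7.2 kcal/mol.
CN at 300° (staggered): CH2Cl–CN gauche, CH2Cl–OCH3 gauche, iPr–OCH3 gauche, iPr–SH gauche; 0.8 + 0.7 + 1.0 + 1.3 = 3.8 kcal/mol.
The minimum (3.7 kcal/mol) occurs with CN at 60°.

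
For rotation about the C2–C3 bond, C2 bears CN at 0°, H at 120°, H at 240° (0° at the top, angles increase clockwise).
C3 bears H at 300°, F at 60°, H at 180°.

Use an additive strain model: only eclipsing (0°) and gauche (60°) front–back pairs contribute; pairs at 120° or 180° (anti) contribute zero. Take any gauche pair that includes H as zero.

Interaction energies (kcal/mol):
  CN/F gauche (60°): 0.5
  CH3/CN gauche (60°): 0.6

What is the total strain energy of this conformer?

This conformer is staggered. CN at 0° is gauche with F at 60° (0.5). Total 0.5 kcal/mol.

0.5 kcal/mol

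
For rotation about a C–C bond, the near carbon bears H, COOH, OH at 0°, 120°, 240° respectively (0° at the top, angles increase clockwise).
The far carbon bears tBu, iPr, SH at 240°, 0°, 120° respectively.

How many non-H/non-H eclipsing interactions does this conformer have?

Non-H eclipsing pairs: COOH(120°)/SH(120°); OH(240°)/tBu(240°) — 2 interactions.

2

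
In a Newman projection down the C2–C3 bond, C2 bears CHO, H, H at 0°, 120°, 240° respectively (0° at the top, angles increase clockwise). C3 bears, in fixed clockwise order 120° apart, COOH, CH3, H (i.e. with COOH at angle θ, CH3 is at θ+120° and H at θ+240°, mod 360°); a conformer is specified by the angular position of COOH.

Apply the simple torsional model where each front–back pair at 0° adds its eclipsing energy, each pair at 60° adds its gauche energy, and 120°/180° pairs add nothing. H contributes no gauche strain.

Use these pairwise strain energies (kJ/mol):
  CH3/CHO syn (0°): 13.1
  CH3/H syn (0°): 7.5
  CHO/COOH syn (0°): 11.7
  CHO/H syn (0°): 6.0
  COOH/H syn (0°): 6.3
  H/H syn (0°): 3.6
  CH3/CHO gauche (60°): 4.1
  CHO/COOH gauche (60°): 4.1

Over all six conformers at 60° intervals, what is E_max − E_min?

18.9 kJ/mol

COOH at 0° is eclipsed. CHO at 0° is eclipsed with COOH at 0° (11.7); H at 120° is eclipsed with CH3 at 120° (7.5); H at 240° is eclipsed with H at 240° (3.6). Total 22.8 kJ/mol.
COOH at 60° is staggered. CHO at 0° is gauche with COOH at 60° (4.1). Total 4.1 kJ/mol.
COOH at 120° is eclipsed. CHO at 0° is eclipsed with H at 0° (6.0); H at 120° is eclipsed with COOH at 120° (6.3); H at 240° is eclipsed with CH3 at 240° (7.5). Total 19.8 kJ/mol.
COOH at 180° is staggered. CHO at 0° is gauche with CH3 at 300° (4.1). Total 4.1 kJ/mol.
COOH at 240° is eclipsed. CHO at 0° is eclipsed with CH3 at 0° (13.1); H at 120° is eclipsed with H at 120° (3.6); H at 240° is eclipsed with COOH at 240° (6.3). Total 23.0 kJ/mol.
COOH at 300° is staggered. CHO at 0° is gauche with COOH at 300° (4.1); CHO at 0° is gauche with CH3 at 60° (4.1). Total 8.2 kJ/mol.
Max at 240° (23.0 kJ/mol), min at 60° (4.1 kJ/mol); barrier = 18.9 kJ/mol.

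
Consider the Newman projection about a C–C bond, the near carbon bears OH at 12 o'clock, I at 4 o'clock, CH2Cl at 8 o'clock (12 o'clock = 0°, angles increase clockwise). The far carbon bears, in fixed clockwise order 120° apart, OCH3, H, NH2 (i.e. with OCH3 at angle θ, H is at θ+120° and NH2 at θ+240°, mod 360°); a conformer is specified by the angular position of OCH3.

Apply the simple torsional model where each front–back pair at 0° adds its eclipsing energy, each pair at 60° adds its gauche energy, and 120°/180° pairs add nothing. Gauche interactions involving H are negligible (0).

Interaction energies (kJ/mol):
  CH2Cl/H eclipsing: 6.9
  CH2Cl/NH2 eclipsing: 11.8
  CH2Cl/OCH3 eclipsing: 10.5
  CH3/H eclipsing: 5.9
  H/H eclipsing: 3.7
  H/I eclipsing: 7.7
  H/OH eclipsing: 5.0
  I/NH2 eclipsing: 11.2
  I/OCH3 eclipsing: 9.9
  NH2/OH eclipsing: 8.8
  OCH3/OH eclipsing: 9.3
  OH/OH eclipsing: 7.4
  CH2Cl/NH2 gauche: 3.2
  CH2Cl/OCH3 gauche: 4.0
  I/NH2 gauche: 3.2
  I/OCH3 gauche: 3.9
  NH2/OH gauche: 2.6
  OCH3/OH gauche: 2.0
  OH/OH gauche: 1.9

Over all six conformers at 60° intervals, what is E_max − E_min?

17.1 kJ/mol

OCH3 at 0° (eclipsed): OH–OCH3 eclipsed, I–H eclipsed, CH2Cl–NH2 eclipsed; 9.3 + 7.7 + 11.8 = 28.8 kJ/mol.
OCH3 at 60° (staggered): OH–OCH3 gauche, OH–NH2 gauche, I–OCH3 gauche, CH2Cl–NH2 gauche; 2.0 + 2.6 + 3.9 + 3.2 = 11.7 kJ/mol.
OCH3 at 120° (eclipsed): OH–NH2 eclipsed, I–OCH3 eclipsed, CH2Cl–H eclipsed; 8.8 + 9.9 + 6.9 = 25.6 kJ/mol.
OCH3 at 180° (staggered): OH–NH2 gauche, I–OCH3 gauche, I–NH2 gauche, CH2Cl–OCH3 gauche; 2.6 + 3.9 + 3.2 + 4.0 = 13.7 kJ/mol.
OCH3 at 240° (eclipsed): OH–H eclipsed, I–NH2 eclipsed, CH2Cl–OCH3 eclipsed; 5.0 + 11.2 + 10.5 = 26.7 kJ/mol.
OCH3 at 300° (staggered): OH–OCH3 gauche, I–NH2 gauche, CH2Cl–OCH3 gauche, CH2Cl–NH2 gauche; 2.0 + 3.2 + 4.0 + 3.2 = 12.4 kJ/mol.
Max at 0° (28.8 kJ/mol), min at 60° (11.7 kJ/mol); barrier = 17.1 kJ/mol.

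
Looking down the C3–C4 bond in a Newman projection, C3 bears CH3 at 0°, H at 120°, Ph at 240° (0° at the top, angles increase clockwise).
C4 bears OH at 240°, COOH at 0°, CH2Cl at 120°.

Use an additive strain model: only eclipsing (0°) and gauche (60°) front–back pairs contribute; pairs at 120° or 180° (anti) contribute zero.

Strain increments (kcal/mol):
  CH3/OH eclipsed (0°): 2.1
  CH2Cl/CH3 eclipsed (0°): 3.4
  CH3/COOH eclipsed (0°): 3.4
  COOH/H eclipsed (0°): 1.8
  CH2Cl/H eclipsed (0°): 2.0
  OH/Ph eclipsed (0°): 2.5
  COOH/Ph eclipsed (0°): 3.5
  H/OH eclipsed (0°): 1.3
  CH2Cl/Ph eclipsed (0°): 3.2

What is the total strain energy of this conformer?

This conformer (eclipsed): CH3–COOH eclipsed, H–CH2Cl eclipsed, Ph–OH eclipsed; 3.4 + 2.0 + 2.5 = 7.9 kcal/mol.

7.9 kcal/mol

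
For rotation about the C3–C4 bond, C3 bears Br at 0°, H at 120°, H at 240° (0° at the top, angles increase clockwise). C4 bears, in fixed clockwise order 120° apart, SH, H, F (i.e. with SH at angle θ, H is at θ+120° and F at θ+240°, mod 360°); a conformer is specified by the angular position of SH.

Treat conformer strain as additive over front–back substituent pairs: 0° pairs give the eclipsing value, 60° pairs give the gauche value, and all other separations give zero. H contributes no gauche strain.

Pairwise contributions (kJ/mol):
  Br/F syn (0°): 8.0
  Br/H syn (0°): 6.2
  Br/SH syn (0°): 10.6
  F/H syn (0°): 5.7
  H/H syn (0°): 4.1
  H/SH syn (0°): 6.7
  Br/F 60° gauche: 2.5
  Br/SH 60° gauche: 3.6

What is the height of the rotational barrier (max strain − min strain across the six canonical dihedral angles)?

SH at 0° is eclipsed. Br at 0° is eclipsed with SH at 0° (10.6); H at 120° is eclipsed with H at 120° (4.1); H at 240° is eclipsed with F at 240° (5.7). Total 20.4 kJ/mol.
SH at 60° is staggered. Br at 0° is gauche with SH at 60° (3.6); Br at 0° is gauche with F at 300° (2.5). Total 6.1 kJ/mol.
SH at 120° is eclipsed. Br at 0° is eclipsed with F at 0° (8.0); H at 120° is eclipsed with SH at 120° (6.7); H at 240° is eclipsed with H at 240° (4.1). Total 18.8 kJ/mol.
SH at 180° is staggered. Br at 0° is gauche with F at 60° (2.5). Total 2.5 kJ/mol.
SH at 240° is eclipsed. Br at 0° is eclipsed with H at 0° (6.2); H at 120° is eclipsed with F at 120° (5.7); H at 240° is eclipsed with SH at 240° (6.7). Total 18.6 kJ/mol.
SH at 300° is staggered. Br at 0° is gauche with SH at 300° (3.6). Total 3.6 kJ/mol.
Max at 0° (20.4 kJ/mol), min at 180° (2.5 kJ/mol); barrier = 17.9 kJ/mol.

17.9 kJ/mol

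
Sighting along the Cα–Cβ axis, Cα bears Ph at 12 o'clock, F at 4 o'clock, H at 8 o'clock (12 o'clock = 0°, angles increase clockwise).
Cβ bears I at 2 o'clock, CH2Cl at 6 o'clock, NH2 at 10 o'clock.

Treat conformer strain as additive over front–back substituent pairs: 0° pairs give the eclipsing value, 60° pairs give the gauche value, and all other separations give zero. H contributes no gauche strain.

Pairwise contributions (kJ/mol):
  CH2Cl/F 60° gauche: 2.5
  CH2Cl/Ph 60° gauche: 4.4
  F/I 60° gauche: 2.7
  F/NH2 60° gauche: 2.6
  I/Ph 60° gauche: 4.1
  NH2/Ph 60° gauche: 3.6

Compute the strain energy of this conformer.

12.9 kJ/mol

This conformer is staggered. Ph at 0° is gauche with I at 60° (4.1); Ph at 0° is gauche with NH2 at 300° (3.6); F at 120° is gauche with I at 60° (2.7); F at 120° is gauche with CH2Cl at 180° (2.5). Total 12.9 kJ/mol.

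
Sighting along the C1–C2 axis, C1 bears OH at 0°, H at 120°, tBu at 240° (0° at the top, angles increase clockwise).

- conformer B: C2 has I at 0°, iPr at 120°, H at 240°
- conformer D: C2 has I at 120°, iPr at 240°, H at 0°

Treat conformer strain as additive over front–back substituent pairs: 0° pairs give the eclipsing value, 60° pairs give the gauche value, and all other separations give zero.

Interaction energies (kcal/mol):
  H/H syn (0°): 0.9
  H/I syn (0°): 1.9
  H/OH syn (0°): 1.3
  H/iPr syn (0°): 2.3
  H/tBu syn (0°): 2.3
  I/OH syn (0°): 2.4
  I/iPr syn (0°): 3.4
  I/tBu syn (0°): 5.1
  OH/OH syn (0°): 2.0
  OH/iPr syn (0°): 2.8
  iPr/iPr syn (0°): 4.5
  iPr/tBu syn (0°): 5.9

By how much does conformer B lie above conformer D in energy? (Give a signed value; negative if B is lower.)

B (eclipsed): OH(0°)/I(0°) eclipsed 2.4; H(120°)/iPr(120°) eclipsed 2.3; tBu(240°)/H(240°) eclipsed 2.3 → 7.0 kcal/mol.
D (eclipsed): OH(0°)/H(0°) eclipsed 1.3; H(120°)/I(120°) eclipsed 1.9; tBu(240°)/iPr(240°) eclipsed 5.9 → 9.1 kcal/mol.
E(B) − E(D) = 7.0 − 9.1 = -2.1 kcal/mol.

-2.1 kcal/mol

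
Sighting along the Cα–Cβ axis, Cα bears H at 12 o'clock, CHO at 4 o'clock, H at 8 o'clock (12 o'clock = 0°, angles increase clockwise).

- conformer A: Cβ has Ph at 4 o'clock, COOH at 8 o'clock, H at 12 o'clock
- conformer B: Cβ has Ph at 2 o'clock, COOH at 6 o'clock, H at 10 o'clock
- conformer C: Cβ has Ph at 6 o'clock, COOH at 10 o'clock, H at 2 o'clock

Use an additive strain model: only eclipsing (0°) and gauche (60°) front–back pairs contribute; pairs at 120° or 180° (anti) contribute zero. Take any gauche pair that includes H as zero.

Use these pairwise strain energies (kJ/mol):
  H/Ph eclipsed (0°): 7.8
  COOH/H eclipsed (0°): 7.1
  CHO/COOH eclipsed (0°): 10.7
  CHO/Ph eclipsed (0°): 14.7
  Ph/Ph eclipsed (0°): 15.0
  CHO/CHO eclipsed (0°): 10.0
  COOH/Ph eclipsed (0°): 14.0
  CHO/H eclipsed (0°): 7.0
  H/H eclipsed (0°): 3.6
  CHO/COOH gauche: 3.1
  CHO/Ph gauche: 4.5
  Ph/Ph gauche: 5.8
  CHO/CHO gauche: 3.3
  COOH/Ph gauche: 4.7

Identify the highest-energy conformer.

A (eclipsed): H(0°)/H(0°) eclipsed 3.6; CHO(120°)/Ph(120°) eclipsed 14.7; H(240°)/COOH(240°) eclipsed 7.1 → 25.4 kJ/mol.
B (staggered): CHO(120°)/Ph(60°) gauche 4.5; CHO(120°)/COOH(180°) gauche 3.1 → 7.6 kJ/mol.
C (staggered): CHO(120°)/Ph(180°) gauche 4.5 → 4.5 kJ/mol.
A has the highest total (25.4 kJ/mol).

A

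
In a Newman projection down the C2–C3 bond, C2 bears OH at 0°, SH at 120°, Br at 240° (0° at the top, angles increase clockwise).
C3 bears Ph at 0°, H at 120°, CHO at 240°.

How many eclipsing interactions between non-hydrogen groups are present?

2

Non-H eclipsing pairs: OH(0°)/Ph(0°); Br(240°)/CHO(240°) — 2 interactions.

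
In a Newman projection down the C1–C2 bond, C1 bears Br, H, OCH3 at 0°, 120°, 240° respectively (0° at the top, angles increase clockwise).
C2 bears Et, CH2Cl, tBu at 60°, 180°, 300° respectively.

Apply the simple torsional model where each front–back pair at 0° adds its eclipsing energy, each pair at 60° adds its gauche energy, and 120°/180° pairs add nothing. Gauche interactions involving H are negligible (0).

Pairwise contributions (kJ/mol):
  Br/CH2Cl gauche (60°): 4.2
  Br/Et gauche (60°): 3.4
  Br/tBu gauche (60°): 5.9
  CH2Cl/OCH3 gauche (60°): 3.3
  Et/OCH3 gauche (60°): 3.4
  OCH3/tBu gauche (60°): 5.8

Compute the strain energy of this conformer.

This conformer (staggered): Br(0°)/Et(60°) gauche 3.4; Br(0°)/tBu(300°) gauche 5.9; OCH3(240°)/CH2Cl(180°) gauche 3.3; OCH3(240°)/tBu(300°) gauche 5.8 → 18.4 kJ/mol.

18.4 kJ/mol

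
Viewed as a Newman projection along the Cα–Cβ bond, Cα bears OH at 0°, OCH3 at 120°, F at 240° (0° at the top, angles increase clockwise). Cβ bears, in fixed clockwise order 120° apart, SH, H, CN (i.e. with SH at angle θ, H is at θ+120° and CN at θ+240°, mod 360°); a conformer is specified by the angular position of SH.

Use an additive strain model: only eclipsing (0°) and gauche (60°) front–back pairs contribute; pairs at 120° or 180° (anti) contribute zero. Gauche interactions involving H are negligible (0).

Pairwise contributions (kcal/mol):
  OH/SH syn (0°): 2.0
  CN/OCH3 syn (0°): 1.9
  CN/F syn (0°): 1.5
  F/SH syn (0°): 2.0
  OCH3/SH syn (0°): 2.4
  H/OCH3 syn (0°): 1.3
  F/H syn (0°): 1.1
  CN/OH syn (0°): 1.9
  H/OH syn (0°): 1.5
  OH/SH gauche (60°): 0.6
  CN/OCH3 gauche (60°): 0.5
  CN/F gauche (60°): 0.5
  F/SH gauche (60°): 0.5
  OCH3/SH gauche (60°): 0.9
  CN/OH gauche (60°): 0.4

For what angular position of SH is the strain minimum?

SH at 0° (eclipsed): OH(0°)/SH(0°) eclipsed 2.0; OCH3(120°)/H(120°) eclipsed 1.3; F(240°)/CN(240°) eclipsed 1.5 → 4.8 kcal/mol.
SH at 60° (staggered): OH(0°)/SH(60°) gauche 0.6; OH(0°)/CN(300°) gauche 0.4; OCH3(120°)/SH(60°) gauche 0.9; F(240°)/CN(300°) gauche 0.5 → 2.4 kcal/mol.
SH at 120° (eclipsed): OH(0°)/CN(0°) eclipsed 1.9; OCH3(120°)/SH(120°) eclipsed 2.4; F(240°)/H(240°) eclipsed 1.1 → 5.4 kcal/mol.
SH at 180° (staggered): OH(0°)/CN(60°) gauche 0.4; OCH3(120°)/SH(180°) gauche 0.9; OCH3(120°)/CN(60°) gauche 0.5; F(240°)/SH(180°) gauche 0.5 → 2.3 kcal/mol.
SH at 240° (eclipsed): OH(0°)/H(0°) eclipsed 1.5; OCH3(120°)/CN(120°) eclipsed 1.9; F(240°)/SH(240°) eclipsed 2.0 → 5.4 kcal/mol.
SH at 300° (staggered): OH(0°)/SH(300°) gauche 0.6; OCH3(120°)/CN(180°) gauche 0.5; F(240°)/SH(300°) gauche 0.5; F(240°)/CN(180°) gauche 0.5 → 2.1 kcal/mol.
The minimum (2.1 kcal/mol) occurs with SH at 300°.

300°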